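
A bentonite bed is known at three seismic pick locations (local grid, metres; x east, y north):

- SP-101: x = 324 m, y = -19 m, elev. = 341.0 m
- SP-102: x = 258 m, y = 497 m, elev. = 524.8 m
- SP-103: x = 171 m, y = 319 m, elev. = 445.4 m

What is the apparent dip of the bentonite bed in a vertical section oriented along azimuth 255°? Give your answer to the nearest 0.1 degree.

13.4°

Let the plane be z = a·x + b·y + c.
SP-102−SP-101: −66a + 516b = 183.8;  SP-103−SP-101: −153a + 338b = 104.4.
Solving gives a = 0.14573, b = 0.37484.
Unit vector along 255° is (sin 255°, cos 255°) = (-0.9659, -0.2588).
Slope in that direction = a·(-0.9659) + b·(-0.2588) = −0.23778.
Apparent dip = arctan|0.23778| = 13.4° (true dip is 21.9°, so apparent ≤ true as expected).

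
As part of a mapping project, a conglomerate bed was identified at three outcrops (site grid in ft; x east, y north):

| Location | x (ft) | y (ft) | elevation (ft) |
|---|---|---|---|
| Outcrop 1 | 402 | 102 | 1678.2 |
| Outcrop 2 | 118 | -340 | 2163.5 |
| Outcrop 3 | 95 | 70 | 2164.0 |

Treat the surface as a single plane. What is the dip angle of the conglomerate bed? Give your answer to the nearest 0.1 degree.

57.6°

Two edge vectors: Outcrop 1→Outcrop 2 = (-284, -442, 485.3), Outcrop 1→Outcrop 3 = (-307, -32, 485.8).
Normal n = (Outcrop 1→Outcrop 2) × (Outcrop 1→Outcrop 3) = (-199194, -11019.9, -126606).
So ∂z/∂x = −n_x/n_z = −1.57334 and ∂z/∂y = −n_y/n_z = −0.08704.
Gradient magnitude |∇z| = √(a² + b²) = √(2.47539 + 0.00758) = 1.57574.
True dip = arctan(1.57574) = 57.6°, dipping toward E (azimuth ≈ 087°).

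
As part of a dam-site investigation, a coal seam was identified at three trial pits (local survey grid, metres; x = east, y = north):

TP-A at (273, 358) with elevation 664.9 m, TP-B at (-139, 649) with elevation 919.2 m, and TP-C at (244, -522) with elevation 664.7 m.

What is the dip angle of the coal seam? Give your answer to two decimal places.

Let the plane be z = a·x + b·y + c.
TP-B−TP-A: −412a + 291b = 254.3;  TP-C−TP-A: −29a − 880b = −0.2.
Solving gives a = −0.60304, b = 0.02010.
Gradient magnitude |∇z| = √(a² + b²) = √(0.36365 + 0.00040) = 0.60337.
True dip = arctan(0.60337) = 31.11°, dipping toward E (azimuth ≈ 092°).

31.11°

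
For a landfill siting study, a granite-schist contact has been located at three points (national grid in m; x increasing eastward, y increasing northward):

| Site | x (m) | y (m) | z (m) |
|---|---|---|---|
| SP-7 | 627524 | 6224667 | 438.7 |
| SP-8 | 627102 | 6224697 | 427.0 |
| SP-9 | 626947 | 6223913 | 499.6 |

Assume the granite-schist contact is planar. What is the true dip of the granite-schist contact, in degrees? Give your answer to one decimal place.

5.7°

Let the plane be z = a·x + b·y + c.
SP-8−SP-7: −422a + 30b = −11.7;  SP-9−SP-7: −577a − 754b = 60.9.
Solving gives a = 0.02085, b = −0.09672.
Gradient magnitude |∇z| = √(a² + b²) = √(0.00043 + 0.00936) = 0.09895.
True dip = arctan(0.09895) = 5.7°, dipping toward NNW (azimuth ≈ 348°).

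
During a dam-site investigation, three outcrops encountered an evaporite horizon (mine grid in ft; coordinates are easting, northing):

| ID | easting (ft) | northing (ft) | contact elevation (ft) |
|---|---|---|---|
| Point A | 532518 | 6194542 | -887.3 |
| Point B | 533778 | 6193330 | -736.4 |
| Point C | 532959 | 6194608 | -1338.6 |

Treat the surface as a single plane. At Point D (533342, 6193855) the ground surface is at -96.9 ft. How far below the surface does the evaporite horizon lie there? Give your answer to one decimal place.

Two edge vectors: Point A→Point B = (1260, -1212, 150.9), Point A→Point C = (441, 66, -451.3).
Normal n = (Point A→Point B) × (Point A→Point C) = (537016.2, 635184.9, 617652).
So ∂z/∂easting = −n_x/n_z = −0.869447844 and ∂z/∂northing = −n_y/n_z = −1.028386373.
Intercept c from Point A: -887.3 + 462996.63 + 6370382.58 = 6832491.91.
At (533342, 6193855): z_contact = −463713.05 − 6369676.08 + 6832491.91 = -897.22 ft.
Depth below ground = -96.9 − (-897.22) = 800.3 ft.

800.3 ft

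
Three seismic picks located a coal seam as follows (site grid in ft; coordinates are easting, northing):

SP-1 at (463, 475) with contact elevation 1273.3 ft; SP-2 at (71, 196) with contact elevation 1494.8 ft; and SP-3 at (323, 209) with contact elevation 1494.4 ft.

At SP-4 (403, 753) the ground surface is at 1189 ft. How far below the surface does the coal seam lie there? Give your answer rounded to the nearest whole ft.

156 ft

Let the plane be z = a·easting + b·northing + c.
SP-2−SP-1: −392a − 279b = 221.5;  SP-3−SP-1: −140a − 266b = 221.1.
Solving gives a = 0.04244, b = −0.85354.
Then c = 1273.3 − a·463 − b·475 = 1659.08.
At (403, 753): z_contact = 17.1 − 642.7 + 1659.08 = 1033.5 ft.
Depth below ground = 1189 − 1033.5 = 156 ft.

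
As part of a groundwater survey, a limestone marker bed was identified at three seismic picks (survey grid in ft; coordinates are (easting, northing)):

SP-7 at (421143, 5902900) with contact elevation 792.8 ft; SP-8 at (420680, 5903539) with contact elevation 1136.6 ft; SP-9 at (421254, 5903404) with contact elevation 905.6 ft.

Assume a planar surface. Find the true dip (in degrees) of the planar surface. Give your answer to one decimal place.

24.0°

Let the plane be z = a·E + b·N + c.
SP-8−SP-7: −463a + 639b = 343.8;  SP-9−SP-7: 111a + 504b = 112.8.
Solving gives a = −0.33257, b = 0.29706.
Gradient magnitude |∇z| = √(a² + b²) = √(0.11061 + 0.08824) = 0.44592.
True dip = arctan(0.44592) = 24.0°, dipping toward SE (azimuth ≈ 132°).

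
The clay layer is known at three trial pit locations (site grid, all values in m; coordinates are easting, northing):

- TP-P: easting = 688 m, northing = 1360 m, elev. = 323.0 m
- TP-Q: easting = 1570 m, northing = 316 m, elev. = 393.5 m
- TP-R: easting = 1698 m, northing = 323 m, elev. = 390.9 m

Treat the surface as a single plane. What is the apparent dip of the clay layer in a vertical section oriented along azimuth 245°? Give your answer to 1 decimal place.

2.8°

Let the plane be z = a·easting + b·northing + c.
TP-Q−TP-P: 882a − 1044b = 70.5;  TP-R−TP-P: 1010a − 1037b = 67.9.
Solving gives a = −0.01589, b = −0.08095.
Unit vector along 245° is (sin 245°, cos 245°) = (-0.9063, -0.4226).
Slope in that direction = a·(-0.9063) + b·(-0.4226) = 0.04861.
Apparent dip = arctan|0.04861| = 2.8° (true dip is 4.7°, so apparent ≤ true as expected).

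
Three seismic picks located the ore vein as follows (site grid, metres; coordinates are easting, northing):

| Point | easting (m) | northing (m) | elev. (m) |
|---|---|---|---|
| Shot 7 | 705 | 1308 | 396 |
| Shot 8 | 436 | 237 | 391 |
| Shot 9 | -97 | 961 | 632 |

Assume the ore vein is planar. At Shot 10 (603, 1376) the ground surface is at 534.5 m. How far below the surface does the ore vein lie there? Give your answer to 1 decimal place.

Let the plane be z = a·easting + b·northing + c.
Shot 8−Shot 7: −269a − 1071b = −5;  Shot 9−Shot 7: −802a − 347b = 236.
Solving gives a = −0.332408, b = 0.088158.
Then c = 396 − a·705 − b·1308 = 515.04.
At (603, 1376): z_contact = −200.44 + 121.31 + 515.04 = 435.90 m.
Depth below ground = 534.5 − 435.90 = 98.6 m.

98.6 m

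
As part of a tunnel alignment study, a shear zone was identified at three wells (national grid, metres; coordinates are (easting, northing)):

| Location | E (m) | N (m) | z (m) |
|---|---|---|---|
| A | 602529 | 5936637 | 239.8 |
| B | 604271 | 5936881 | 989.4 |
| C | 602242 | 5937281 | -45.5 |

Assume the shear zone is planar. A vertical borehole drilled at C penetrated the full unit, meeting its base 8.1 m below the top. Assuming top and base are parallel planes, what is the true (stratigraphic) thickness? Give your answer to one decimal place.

7.2 m

Let the plane be z = a·E + b·N + c.
B−A: 1742a + 244b = 749.6;  C−A: −287a + 644b = −285.3.
Solving gives a = 0.46343, b = −0.23648.
|∇z| = √(a²+b²) = 0.52028, so dip δ = arctan(0.52028) = 27.49°.
True thickness = vertical thickness × cos δ = 8.1 × cos 27.49° = 7.2 m.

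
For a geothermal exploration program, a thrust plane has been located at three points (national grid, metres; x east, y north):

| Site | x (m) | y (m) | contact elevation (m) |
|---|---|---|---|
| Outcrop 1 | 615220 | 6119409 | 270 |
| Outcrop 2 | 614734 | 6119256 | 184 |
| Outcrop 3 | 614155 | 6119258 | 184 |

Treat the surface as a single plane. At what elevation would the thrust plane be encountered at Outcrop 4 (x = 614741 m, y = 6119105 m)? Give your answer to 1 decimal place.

Two edge vectors: Outcrop 1→Outcrop 2 = (-486, -153, -86), Outcrop 1→Outcrop 3 = (-1065, -151, -86).
Normal n = (Outcrop 1→Outcrop 2) × (Outcrop 1→Outcrop 3) = (172, 49794, -89559).
So ∂z/∂x = −n_x/n_z = 0.001920522 and ∂z/∂y = −n_y/n_z = 0.555991023.
Intercept c from Outcrop 1: 270 − 1181.54 − 3402336.47 = −3403248.01.
At (614741, 6119105): z = 1180.6 + 3402167.4 − 3403248.01 = 100.1 m.

100.1 m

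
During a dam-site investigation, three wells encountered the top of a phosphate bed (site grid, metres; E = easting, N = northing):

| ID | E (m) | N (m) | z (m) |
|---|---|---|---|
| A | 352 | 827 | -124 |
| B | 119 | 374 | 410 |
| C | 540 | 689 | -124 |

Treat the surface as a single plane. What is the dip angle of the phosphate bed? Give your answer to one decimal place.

Let the plane be z = a·E + b·N + c.
B−A: −233a − 453b = 534;  C−A: 188a − 138b = 0.
Solving gives a = −0.62814, b = −0.85573.
Gradient magnitude |∇z| = √(a² + b²) = √(0.39456 + 0.73227) = 1.06152.
True dip = arctan(1.06152) = 46.7°, dipping toward NE (azimuth ≈ 036°).

46.7°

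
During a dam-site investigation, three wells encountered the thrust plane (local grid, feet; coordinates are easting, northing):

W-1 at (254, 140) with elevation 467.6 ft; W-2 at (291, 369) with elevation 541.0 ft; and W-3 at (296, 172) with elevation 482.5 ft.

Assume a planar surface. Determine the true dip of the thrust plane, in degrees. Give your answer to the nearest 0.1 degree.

18.0°

Let the plane be z = a·easting + b·northing + c.
W-2−W-1: 37a + 229b = 73.4;  W-3−W-1: 42a + 32b = 14.9.
Solving gives a = 0.12607, b = 0.30015.
Gradient magnitude |∇z| = √(a² + b²) = √(0.01589 + 0.09009) = 0.32556.
True dip = arctan(0.32556) = 18.0°, dipping toward SSW (azimuth ≈ 203°).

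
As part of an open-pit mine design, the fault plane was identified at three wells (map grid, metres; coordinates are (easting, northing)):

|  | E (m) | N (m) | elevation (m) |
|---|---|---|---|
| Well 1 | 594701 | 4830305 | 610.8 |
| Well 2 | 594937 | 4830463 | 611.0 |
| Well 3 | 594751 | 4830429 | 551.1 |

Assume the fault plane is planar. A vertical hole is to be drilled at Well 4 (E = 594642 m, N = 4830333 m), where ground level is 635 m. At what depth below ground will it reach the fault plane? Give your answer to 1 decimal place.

Two edge vectors: Well 1→Well 2 = (236, 158, 0.2), Well 1→Well 3 = (50, 124, -59.7).
Normal n = (Well 1→Well 2) × (Well 1→Well 3) = (-9457.4, 14099.2, 21364).
So ∂z/∂E = −n_x/n_z = 0.442679274 and ∂z/∂N = −n_y/n_z = −0.659951320.
Intercept c from Well 1: 610.8 − 263261.81 + 3187766.16 = 2925115.15.
At (594642, 4830333): z_contact = 263235.69 − 3187784.64 + 2925115.15 = 566.20 m.
Depth below ground = 635 − 566.20 = 68.8 m.

68.8 m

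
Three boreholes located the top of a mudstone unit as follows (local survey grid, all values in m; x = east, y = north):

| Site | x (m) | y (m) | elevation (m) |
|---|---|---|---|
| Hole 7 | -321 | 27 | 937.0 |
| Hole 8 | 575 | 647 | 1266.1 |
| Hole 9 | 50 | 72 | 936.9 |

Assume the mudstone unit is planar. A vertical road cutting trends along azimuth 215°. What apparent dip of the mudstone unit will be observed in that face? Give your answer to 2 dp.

25.76°

Two edge vectors: Hole 7→Hole 8 = (896, 620, 329.1), Hole 7→Hole 9 = (371, 45, -0.1).
Normal n = (Hole 7→Hole 8) × (Hole 7→Hole 9) = (-14871.5, 122185.7, -189700).
So ∂z/∂x = −n_x/n_z = −0.07839 and ∂z/∂y = −n_y/n_z = 0.64410.
Unit vector along 215° is (sin 215°, cos 215°) = (-0.5736, -0.8192).
Slope in that direction = a·(-0.5736) + b·(-0.8192) = −0.48265.
Apparent dip = arctan|0.48265| = 25.76° (true dip is 33.0°, so apparent ≤ true as expected).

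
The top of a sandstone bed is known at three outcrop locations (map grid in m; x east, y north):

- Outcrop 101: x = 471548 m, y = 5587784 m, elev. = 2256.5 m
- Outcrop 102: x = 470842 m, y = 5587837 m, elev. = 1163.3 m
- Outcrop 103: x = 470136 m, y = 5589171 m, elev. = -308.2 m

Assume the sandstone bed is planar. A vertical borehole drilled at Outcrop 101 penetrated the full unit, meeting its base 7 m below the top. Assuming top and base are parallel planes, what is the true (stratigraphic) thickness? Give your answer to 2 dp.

3.79 m

Let the plane be z = a·x + b·y + c.
Outcrop 102−Outcrop 101: −706a + 53b = −1093.2;  Outcrop 103−Outcrop 101: −1412a + 1387b = −2564.7.
Solving gives a = 1.52627, b = −0.29532.
|∇z| = √(a²+b²) = 1.55458, so dip δ = arctan(1.55458) = 57.25°.
True thickness = vertical thickness × cos δ = 7 × cos 57.25° = 3.79 m.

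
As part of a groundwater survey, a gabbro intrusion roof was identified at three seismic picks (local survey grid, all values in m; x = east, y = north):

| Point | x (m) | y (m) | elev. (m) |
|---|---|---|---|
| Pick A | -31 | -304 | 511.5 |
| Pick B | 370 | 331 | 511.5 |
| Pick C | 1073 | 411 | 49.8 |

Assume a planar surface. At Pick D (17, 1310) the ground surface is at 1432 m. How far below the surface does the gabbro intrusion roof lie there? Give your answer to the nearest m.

233 m

Let the plane be z = a·x + b·y + c.
Pick B−Pick A: 401a + 635b = 0;  Pick C−Pick A: 1104a + 715b = −461.7.
Solving gives a = −0.70761, b = 0.44685.
Then c = 511.5 − a·-31 − b·-304 = 625.41.
At (17, 1310): z_contact = −12.0 + 585.4 + 625.41 = 1198.8 m.
Depth below ground = 1432 − 1198.8 = 233 m.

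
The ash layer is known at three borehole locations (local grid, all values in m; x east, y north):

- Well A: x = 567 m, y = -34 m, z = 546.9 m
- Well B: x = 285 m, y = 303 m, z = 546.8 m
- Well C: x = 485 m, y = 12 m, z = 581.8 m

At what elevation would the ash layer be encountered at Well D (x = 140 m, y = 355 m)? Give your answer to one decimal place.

628.2 m

Two edge vectors: Well A→Well B = (-282, 337, -0.1), Well A→Well C = (-82, 46, 34.9).
Normal n = (Well A→Well B) × (Well A→Well C) = (11765.9, 9850, 14662).
So ∂z/∂x = −n_x/n_z = −0.80248 and ∂z/∂y = −n_y/n_z = −0.67180.
Intercept c from Well A: 546.9 + 455.00 − 22.84 = 979.06.
At (140, 355): z = −112.3 − 238.5 + 979.06 = 628.2 m.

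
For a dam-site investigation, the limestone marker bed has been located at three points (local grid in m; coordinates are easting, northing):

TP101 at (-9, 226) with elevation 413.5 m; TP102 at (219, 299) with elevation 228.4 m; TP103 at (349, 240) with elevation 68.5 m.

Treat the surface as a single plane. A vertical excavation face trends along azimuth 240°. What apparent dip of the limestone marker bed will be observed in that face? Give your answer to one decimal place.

30.2°

Let the plane be z = a·easting + b·northing + c.
TP102−TP101: 228a + 73b = −185.1;  TP103−TP101: 358a + 14b = −345.
Solving gives a = −0.98481, b = 0.54024.
Unit vector along 240° is (sin 240°, cos 240°) = (-0.8660, -0.5000).
Slope in that direction = a·(-0.8660) + b·(-0.5000) = 0.58275.
Apparent dip = arctan|0.58275| = 30.2° (true dip is 48.3°, so apparent ≤ true as expected).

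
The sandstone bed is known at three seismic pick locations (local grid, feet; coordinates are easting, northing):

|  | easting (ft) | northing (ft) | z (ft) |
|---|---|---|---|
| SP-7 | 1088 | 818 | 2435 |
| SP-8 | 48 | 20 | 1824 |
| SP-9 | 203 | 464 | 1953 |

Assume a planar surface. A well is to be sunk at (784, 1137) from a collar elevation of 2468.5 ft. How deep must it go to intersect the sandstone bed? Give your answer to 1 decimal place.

147.6 ft

Let the plane be z = a·easting + b·northing + c.
SP-8−SP-7: −1040a − 798b = −611;  SP-9−SP-7: −885a − 354b = −482.
Solving gives a = 0.497950, b = 0.116707.
Then c = 2435 − a·1088 − b·818 = 1797.76.
At (784, 1137): z_contact = 390.39 + 132.70 + 1797.76 = 2320.85 ft.
Depth below ground = 2468.5 − 2320.85 = 147.6 ft.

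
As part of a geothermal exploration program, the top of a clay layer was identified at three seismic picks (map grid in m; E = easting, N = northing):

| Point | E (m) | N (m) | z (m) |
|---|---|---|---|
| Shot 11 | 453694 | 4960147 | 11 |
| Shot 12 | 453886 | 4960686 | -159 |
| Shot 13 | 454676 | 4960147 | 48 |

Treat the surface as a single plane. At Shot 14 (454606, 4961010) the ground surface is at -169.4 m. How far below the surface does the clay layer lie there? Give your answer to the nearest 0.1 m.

Let the plane be z = a·E + b·N + c.
Shot 12−Shot 11: 192a + 539b = −170;  Shot 13−Shot 11: 982a + 0b = 37.
Solving gives a = 0.037678208, b = −0.328820438.
Then c = 11 − a·453694 − b·4960147 = 1613914.33.
At (454606, 4961010): z_contact = 17128.74 − 1631281.48 + 1613914.33 = -238.41 m.
Depth below ground = -169.4 − (-238.41) = 69.0 m.

69.0 m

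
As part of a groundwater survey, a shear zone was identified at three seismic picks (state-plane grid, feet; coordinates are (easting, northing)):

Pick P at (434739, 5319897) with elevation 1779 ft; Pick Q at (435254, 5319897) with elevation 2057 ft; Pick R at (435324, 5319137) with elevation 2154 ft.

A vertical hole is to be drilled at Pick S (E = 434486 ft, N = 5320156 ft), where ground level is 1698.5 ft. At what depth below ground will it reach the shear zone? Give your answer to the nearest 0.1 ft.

76.3 ft

Let the plane be z = a·E + b·N + c.
Pick Q−Pick P: 515a + 0b = 278;  Pick R−Pick P: 585a − 760b = 375.
Solving gives a = 0.539805825, b = −0.077912621.
Then c = 1779 − a·434739 − b·5319897 = 181591.48.
At (434486, 5320156): z_contact = 234538.07 − 414507.30 + 181591.48 = 1622.25 ft.
Depth below ground = 1698.5 − 1622.25 = 76.3 ft.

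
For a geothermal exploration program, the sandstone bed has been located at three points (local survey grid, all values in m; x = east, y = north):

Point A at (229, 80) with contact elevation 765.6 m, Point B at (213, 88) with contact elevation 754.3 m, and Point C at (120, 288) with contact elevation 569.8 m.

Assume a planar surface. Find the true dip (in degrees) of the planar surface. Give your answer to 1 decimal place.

39.9°

Let the plane be z = a·x + b·y + c.
Point B−Point A: −16a + 8b = −11.3;  Point C−Point A: −109a + 208b = −195.8.
Solving gives a = 0.31922, b = −0.77406.
Gradient magnitude |∇z| = √(a² + b²) = √(0.10190 + 0.59917) = 0.83730.
True dip = arctan(0.83730) = 39.9°, dipping toward NNW (azimuth ≈ 338°).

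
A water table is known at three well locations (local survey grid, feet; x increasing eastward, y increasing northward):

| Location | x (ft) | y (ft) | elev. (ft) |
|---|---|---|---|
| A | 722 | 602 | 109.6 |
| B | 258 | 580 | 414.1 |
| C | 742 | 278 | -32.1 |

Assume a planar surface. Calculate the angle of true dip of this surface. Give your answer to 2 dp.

Let the plane be z = a·x + b·y + c.
B−A: −464a − 22b = 304.5;  C−A: 20a − 324b = −141.7.
Solving gives a = −0.67501, b = 0.39568.
Gradient magnitude |∇z| = √(a² + b²) = √(0.45564 + 0.15656) = 0.78243.
True dip = arctan(0.78243) = 38.04°, dipping toward ESE (azimuth ≈ 120°).

38.04°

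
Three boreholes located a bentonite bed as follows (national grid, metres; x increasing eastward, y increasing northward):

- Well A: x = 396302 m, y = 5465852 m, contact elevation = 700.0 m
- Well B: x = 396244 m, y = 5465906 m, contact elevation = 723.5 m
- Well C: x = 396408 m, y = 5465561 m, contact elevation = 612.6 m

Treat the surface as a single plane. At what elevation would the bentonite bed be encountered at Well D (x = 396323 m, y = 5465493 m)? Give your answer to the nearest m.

Let the plane be z = a·x + b·y + c.
Well B−Well A: −58a + 54b = 23.5;  Well C−Well A: 106a − 291b = −87.4.
Solving gives a = −0.18996772, b = 0.23114578.
Then c = 700 − a·396302 − b·5465852 = −1187424.02.
At (396323, 5465493): z = −75288.6 + 1263325.6 − 1187424.02 = 613.0 m.

613 m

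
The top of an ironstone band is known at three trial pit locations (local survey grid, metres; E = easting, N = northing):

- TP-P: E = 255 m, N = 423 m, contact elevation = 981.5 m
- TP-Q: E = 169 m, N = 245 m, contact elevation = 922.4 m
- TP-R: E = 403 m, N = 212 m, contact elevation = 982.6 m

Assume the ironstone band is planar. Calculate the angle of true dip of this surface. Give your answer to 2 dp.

Let the plane be z = a·E + b·N + c.
TP-Q−TP-P: −86a − 178b = −59.1;  TP-R−TP-P: 148a − 211b = 1.1.
Solving gives a = 0.28469, b = 0.19448.
Gradient magnitude |∇z| = √(a² + b²) = √(0.08105 + 0.03782) = 0.34477.
True dip = arctan(0.34477) = 19.02°, dipping toward SW (azimuth ≈ 236°).

19.02°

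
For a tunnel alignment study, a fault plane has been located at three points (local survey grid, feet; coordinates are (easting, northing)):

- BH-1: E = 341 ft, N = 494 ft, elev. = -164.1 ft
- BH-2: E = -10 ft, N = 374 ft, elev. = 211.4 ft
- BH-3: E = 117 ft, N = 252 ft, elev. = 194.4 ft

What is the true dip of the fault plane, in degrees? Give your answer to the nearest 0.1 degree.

Let the plane be z = a·E + b·N + c.
BH-2−BH-1: −351a − 120b = 375.5;  BH-3−BH-1: −224a − 242b = 358.5.
Solving gives a = −0.82414, b = −0.71857.
Gradient magnitude |∇z| = √(a² + b²) = √(0.67920 + 0.51634) = 1.09341.
True dip = arctan(1.09341) = 47.6°, dipping toward NE (azimuth ≈ 049°).

47.6°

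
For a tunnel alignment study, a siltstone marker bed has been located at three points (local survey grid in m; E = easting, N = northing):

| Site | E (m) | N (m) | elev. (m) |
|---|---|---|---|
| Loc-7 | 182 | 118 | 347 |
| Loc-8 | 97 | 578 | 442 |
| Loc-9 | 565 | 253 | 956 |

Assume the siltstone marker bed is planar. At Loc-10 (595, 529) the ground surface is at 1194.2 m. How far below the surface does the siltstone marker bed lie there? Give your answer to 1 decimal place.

Let the plane be z = a·E + b·N + c.
Loc-8−Loc-7: −85a + 460b = 95;  Loc-9−Loc-7: 383a + 135b = 609.
Solving gives a = 1.42450, b = 0.46975.
Then c = 347 − a·182 − b·118 = 32.31.
At (595, 529): z_contact = 847.58 + 248.50 + 32.31 = 1128.38 m.
Depth below ground = 1194.2 − 1128.38 = 65.8 m.

65.8 m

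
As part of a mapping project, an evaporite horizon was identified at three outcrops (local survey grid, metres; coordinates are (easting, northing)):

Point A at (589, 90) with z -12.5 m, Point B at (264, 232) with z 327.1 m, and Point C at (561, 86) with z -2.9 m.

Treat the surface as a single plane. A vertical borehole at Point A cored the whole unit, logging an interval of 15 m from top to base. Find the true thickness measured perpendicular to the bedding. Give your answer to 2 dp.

Two edge vectors: Point A→Point B = (-325, 142, 339.6), Point A→Point C = (-28, -4, 9.6).
Normal n = (Point A→Point B) × (Point A→Point C) = (2721.6, -6388.8, 5276).
So ∂z/∂E = −n_x/n_z = −0.51585 and ∂z/∂N = −n_y/n_z = 1.21092.
|∇z| = √(a²+b²) = 1.31621, so dip δ = arctan(1.31621) = 52.77°.
True thickness = vertical thickness × cos δ = 15 × cos 52.77° = 9.07 m.

9.07 m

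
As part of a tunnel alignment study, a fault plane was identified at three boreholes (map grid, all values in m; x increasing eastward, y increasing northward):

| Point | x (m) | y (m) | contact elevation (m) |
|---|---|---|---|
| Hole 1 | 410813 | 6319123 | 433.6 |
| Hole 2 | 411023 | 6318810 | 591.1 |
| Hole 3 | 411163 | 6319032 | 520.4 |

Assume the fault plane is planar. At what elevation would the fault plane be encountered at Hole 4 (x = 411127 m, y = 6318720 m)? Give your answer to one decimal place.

Two edge vectors: Hole 1→Hole 2 = (210, -313, 157.5), Hole 1→Hole 3 = (350, -91, 86.8).
Normal n = (Hole 1→Hole 2) × (Hole 1→Hole 3) = (-12835.9, 36897, 90440).
So ∂z/∂x = −n_x/n_z = 0.141927245 and ∂z/∂y = −n_y/n_z = −0.407972136.
Intercept c from Hole 1: 433.6 − 58305.56 + 2578026.11 = 2520154.15.
At (411127, 6318720): z = 58350.1 − 2577861.7 + 2520154.15 = 642.6 m.

642.6 m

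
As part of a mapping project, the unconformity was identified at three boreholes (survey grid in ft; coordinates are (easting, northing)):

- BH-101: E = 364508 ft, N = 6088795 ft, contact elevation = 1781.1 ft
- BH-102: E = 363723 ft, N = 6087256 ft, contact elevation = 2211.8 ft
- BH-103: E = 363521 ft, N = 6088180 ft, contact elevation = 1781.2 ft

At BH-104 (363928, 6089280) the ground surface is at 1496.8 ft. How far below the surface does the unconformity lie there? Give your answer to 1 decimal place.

62.8 ft

Two edge vectors: BH-101→BH-102 = (-785, -1539, 430.7), BH-101→BH-103 = (-987, -615, 0.1).
Normal n = (BH-101→BH-102) × (BH-101→BH-103) = (264726.6, -425022.4, -1036218).
So ∂z/∂E = −n_x/n_z = 0.255473848 and ∂z/∂N = −n_y/n_z = −0.410166973.
Intercept c from BH-101: 1781.1 − 93122.26 + 2497422.61 = 2406081.45.
At (363928, 6089280): z_contact = 92974.09 − 2497621.54 + 2406081.45 = 1433.99 ft.
Depth below ground = 1496.8 − 1433.99 = 62.8 ft.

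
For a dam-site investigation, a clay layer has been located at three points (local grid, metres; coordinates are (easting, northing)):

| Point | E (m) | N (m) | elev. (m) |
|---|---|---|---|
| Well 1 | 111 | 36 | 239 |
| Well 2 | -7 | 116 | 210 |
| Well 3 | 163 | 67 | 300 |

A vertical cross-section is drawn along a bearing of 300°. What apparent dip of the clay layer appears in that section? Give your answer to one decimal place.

Let the plane be z = a·E + b·N + c.
Well 2−Well 1: −118a + 80b = −29;  Well 3−Well 1: 52a + 31b = 61.
Solving gives a = 0.73919, b = 0.72781.
Unit vector along 300° is (sin 300°, cos 300°) = (-0.8660, 0.5000).
Slope in that direction = a·(-0.8660) + b·(0.5000) = −0.27625.
Apparent dip = arctan|0.27625| = 15.4° (true dip is 46.1°, so apparent ≤ true as expected).

15.4°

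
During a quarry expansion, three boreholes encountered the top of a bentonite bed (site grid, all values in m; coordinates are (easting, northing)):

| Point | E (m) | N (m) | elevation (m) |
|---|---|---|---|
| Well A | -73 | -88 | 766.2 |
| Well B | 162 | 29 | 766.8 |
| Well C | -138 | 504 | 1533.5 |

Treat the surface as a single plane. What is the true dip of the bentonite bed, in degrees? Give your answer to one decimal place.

53.9°

Two edge vectors: Well A→Well B = (235, 117, 0.6), Well A→Well C = (-65, 592, 767.3).
Normal n = (Well A→Well B) × (Well A→Well C) = (89418.9, -180354.5, 146725).
So ∂z/∂E = −n_x/n_z = −0.60943 and ∂z/∂N = −n_y/n_z = 1.22920.
Gradient magnitude |∇z| = √(a² + b²) = √(0.37141 + 1.51093) = 1.37198.
True dip = arctan(1.37198) = 53.9°, dipping toward SSE (azimuth ≈ 154°).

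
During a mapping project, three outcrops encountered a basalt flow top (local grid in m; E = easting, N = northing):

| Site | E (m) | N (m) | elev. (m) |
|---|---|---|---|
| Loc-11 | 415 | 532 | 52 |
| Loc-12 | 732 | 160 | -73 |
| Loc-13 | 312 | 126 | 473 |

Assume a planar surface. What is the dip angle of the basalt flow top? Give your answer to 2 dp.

Let the plane be z = a·E + b·N + c.
Loc-12−Loc-11: 317a − 372b = −125;  Loc-13−Loc-11: −103a − 406b = 421.
Solving gives a = −1.24155, b = −0.72197.
Gradient magnitude |∇z| = √(a² + b²) = √(1.54146 + 0.52124) = 1.43621.
True dip = arctan(1.43621) = 55.15°, dipping toward ENE (azimuth ≈ 060°).

55.15°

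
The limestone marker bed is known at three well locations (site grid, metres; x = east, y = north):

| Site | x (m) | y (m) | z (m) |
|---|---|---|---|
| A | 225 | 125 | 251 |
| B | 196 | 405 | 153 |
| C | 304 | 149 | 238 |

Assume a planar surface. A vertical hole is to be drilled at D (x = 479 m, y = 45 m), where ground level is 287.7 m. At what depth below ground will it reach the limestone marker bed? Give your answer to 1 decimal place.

22.6 m

Let the plane be z = a·x + b·y + c.
B−A: −29a + 280b = −98;  C−A: 79a + 24b = −13.
Solving gives a = −0.05645, b = −0.35585.
Then c = 251 − a·225 − b·125 = 308.18.
At (479, 45): z_contact = −27.04 − 16.01 + 308.18 = 265.13 m.
Depth below ground = 287.7 − 265.13 = 22.6 m.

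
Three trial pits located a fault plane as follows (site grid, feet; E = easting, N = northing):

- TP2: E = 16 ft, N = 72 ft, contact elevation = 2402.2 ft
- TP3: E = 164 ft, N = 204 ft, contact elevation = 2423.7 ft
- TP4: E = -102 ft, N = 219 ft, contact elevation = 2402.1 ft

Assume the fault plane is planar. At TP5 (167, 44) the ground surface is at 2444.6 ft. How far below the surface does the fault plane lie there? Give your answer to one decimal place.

31.5 ft

Let the plane be z = a·E + b·N + c.
TP3−TP2: 148a + 132b = 21.5;  TP4−TP2: −118a + 147b = −0.1.
Solving gives a = 0.08501, b = 0.06756.
Then c = 2402.2 − a·16 − b·72 = 2395.98.
At (167, 44): z_contact = 14.20 + 2.97 + 2395.98 = 2413.15 ft.
Depth below ground = 2444.6 − 2413.15 = 31.5 ft.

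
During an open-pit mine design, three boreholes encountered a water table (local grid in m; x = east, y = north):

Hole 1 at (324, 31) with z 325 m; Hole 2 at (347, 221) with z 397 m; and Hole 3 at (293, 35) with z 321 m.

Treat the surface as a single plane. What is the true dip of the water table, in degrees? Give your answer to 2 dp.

21.72°

Let the plane be z = a·x + b·y + c.
Hole 2−Hole 1: 23a + 190b = 72;  Hole 3−Hole 1: −31a + 4b = −4.
Solving gives a = 0.17519, b = 0.35774.
Gradient magnitude |∇z| = √(a² + b²) = √(0.03069 + 0.12798) = 0.39833.
True dip = arctan(0.39833) = 21.72°, dipping toward SSW (azimuth ≈ 206°).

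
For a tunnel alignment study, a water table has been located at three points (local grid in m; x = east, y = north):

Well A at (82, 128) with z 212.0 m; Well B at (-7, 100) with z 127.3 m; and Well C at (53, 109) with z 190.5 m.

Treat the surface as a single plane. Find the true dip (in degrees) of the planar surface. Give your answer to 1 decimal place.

Let the plane be z = a·x + b·y + c.
Well B−Well A: −89a − 28b = −84.7;  Well C−Well A: −29a − 19b = −21.5.
Solving gives a = 1.14596, b = −0.61752.
Gradient magnitude |∇z| = √(a² + b²) = √(1.31323 + 0.38133) = 1.30175.
True dip = arctan(1.30175) = 52.5°, dipping toward WNW (azimuth ≈ 298°).

52.5°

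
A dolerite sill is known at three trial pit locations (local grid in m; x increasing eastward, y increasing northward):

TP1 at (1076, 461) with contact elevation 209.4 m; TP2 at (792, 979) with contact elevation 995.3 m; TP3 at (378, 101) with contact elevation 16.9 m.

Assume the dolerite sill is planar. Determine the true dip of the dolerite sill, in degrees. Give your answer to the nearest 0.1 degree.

53.7°

Two edge vectors: TP1→TP2 = (-284, 518, 785.9), TP1→TP3 = (-698, -360, -192.5).
Normal n = (TP1→TP2) × (TP1→TP3) = (183209, -603228.2, 463804).
So ∂z/∂x = −n_x/n_z = −0.39501 and ∂z/∂y = −n_y/n_z = 1.30061.
Gradient magnitude |∇z| = √(a² + b²) = √(0.15604 + 1.69159) = 1.35927.
True dip = arctan(1.35927) = 53.7°, dipping toward SSE (azimuth ≈ 163°).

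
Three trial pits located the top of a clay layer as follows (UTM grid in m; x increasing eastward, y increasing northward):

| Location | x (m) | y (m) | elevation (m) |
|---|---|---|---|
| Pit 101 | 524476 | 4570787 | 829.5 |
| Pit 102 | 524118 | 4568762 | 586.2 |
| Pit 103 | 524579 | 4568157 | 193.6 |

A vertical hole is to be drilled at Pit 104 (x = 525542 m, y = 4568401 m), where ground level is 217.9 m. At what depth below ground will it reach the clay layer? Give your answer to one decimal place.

513.1 m

Two edge vectors: Pit 101→Pit 102 = (-358, -2025, -243.3), Pit 101→Pit 103 = (103, -2630, -635.9).
Normal n = (Pit 101→Pit 102) × (Pit 101→Pit 103) = (647818.5, -252712.1, 1150115).
So ∂z/∂x = −n_x/n_z = −0.563264108 and ∂z/∂y = −n_y/n_z = 0.219727679.
Intercept c from Pit 101: 829.5 + 295418.51 − 1004328.42 = −708080.41.
At (525542, 4568401): z_contact = −296018.95 + 1003804.15 − 708080.41 = -295.21 m.
Depth below ground = 217.9 − (-295.21) = 513.1 m.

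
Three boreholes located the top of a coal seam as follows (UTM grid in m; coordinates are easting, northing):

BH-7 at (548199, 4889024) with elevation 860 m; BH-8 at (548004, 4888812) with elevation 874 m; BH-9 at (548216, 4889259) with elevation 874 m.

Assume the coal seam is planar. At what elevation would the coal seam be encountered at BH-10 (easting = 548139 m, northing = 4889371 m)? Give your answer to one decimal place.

893.3 m

Let the plane be z = a·easting + b·northing + c.
BH-8−BH-7: −195a − 212b = 14;  BH-9−BH-7: 17a + 235b = 14.
Solving gives a = −0.148220080, b = 0.070296772.
Then c = 860 − a·548199 − b·4889024 = −261568.50.
At (548139, 4889371): z = −81245.2 + 343707.0 − 261568.50 = 893.3 m.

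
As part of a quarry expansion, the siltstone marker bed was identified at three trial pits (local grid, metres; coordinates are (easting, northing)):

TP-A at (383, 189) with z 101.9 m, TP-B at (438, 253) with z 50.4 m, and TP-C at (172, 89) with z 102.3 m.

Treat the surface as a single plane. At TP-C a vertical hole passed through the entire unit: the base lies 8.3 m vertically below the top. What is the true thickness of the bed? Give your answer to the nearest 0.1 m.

4.6 m

Two edge vectors: TP-A→TP-B = (55, 64, -51.5), TP-A→TP-C = (-211, -100, 0.4).
Normal n = (TP-A→TP-B) × (TP-A→TP-C) = (-5124.4, 10844.5, 8004).
So ∂z/∂E = −n_x/n_z = 0.64023 and ∂z/∂N = −n_y/n_z = −1.35489.
|∇z| = √(a²+b²) = 1.49854, so dip δ = arctan(1.49854) = 56.28°.
True thickness = vertical thickness × cos δ = 8.3 × cos 56.28° = 4.6 m.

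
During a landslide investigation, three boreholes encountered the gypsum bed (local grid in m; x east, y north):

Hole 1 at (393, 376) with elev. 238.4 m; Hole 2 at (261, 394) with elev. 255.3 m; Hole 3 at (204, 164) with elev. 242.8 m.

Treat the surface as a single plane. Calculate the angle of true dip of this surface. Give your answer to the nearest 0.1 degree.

8.2°

Two edge vectors: Hole 1→Hole 2 = (-132, 18, 16.9), Hole 1→Hole 3 = (-189, -212, 4.4).
Normal n = (Hole 1→Hole 2) × (Hole 1→Hole 3) = (3662, -2613.3, 31386).
So ∂z/∂x = −n_x/n_z = −0.11668 and ∂z/∂y = −n_y/n_z = 0.08326.
Gradient magnitude |∇z| = √(a² + b²) = √(0.01361 + 0.00693) = 0.14334.
True dip = arctan(0.14334) = 8.2°, dipping toward SE (azimuth ≈ 126°).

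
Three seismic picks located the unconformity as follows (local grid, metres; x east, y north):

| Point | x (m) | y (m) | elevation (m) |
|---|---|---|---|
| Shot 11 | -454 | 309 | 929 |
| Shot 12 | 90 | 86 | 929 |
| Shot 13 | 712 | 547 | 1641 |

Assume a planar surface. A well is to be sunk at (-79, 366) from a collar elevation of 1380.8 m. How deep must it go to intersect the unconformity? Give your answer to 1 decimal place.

242.2 m

Let the plane be z = a·x + b·y + c.
Shot 12−Shot 11: 544a − 223b = 0;  Shot 13−Shot 11: 1166a + 238b = 712.
Solving gives a = 0.40765, b = 0.99445.
Then c = 929 − a·-454 − b·309 = 806.79.
At (-79, 366): z_contact = −32.20 + 363.97 + 806.79 = 1138.55 m.
Depth below ground = 1380.8 − 1138.55 = 242.2 m.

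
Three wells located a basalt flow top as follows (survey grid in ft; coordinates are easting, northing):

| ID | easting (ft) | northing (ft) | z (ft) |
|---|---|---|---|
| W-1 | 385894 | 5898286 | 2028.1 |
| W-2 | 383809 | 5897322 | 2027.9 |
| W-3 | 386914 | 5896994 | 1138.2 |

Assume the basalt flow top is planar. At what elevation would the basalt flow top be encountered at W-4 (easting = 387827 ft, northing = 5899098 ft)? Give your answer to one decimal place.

Let the plane be z = a·easting + b·northing + c.
W-2−W-1: −2085a − 964b = −0.2;  W-3−W-1: 1020a − 1292b = −889.9.
Solving gives a = −0.233228686, b = 0.504649180.
Then c = 2028.1 − a·385894 − b·5898286 = −2884535.54.
At (387827, 5899098): z = −90452.4 + 2976975.0 − 2884535.54 = 1987.0 ft.

1987.0 ft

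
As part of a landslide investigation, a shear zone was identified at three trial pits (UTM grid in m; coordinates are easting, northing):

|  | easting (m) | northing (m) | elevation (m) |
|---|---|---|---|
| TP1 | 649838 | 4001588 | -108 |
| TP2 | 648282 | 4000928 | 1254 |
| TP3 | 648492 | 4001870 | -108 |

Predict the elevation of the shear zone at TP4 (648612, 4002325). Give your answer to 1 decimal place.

Let the plane be z = a·easting + b·northing + c.
TP2−TP1: −1556a − 660b = 1362;  TP3−TP1: −1346a + 282b = 0.
Solving gives a = −0.289404680, b = −1.381342906.
Then c = -108 − a·649838 − b·4001588 = 5715523.35.
At (648612, 4002325): z = −187711.3 − 5528583.2 + 5715523.35 = -771.2 m.

-771.2 m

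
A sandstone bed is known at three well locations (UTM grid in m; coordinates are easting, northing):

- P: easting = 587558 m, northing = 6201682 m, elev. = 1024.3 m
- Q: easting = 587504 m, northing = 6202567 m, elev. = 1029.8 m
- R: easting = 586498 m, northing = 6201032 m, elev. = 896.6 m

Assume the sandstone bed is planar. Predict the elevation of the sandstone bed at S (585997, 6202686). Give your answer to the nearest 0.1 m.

Let the plane be z = a·easting + b·northing + c.
Q−P: −54a + 885b = 5.5;  R−P: −1060a − 650b = −127.7.
Solving gives a = 0.112453247, b = 0.013076243.
Then c = 1024.3 − a·587558 − b·6201682 = −146143.21.
At (585997, 6202686): z = 65897.3 + 81107.8 − 146143.21 = 861.9 m.

861.9 m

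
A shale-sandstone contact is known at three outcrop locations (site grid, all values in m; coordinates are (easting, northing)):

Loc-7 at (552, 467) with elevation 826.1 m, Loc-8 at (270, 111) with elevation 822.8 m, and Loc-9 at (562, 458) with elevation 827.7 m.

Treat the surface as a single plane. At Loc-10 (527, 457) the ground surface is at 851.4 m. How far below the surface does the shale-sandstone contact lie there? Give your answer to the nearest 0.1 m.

27.1 m

Two edge vectors: Loc-7→Loc-8 = (-282, -356, -3.3), Loc-7→Loc-9 = (10, -9, 1.6).
Normal n = (Loc-7→Loc-8) × (Loc-7→Loc-9) = (-599.3, 418.2, 6098).
So ∂z/∂E = −n_x/n_z = 0.09828 and ∂z/∂N = −n_y/n_z = −0.06858.
Intercept c from Loc-7: 826.1 − 54.25 + 32.03 = 803.88.
At (527, 457): z_contact = 51.79 − 31.34 + 803.88 = 824.33 m.
Depth below ground = 851.4 − 824.33 = 27.1 m.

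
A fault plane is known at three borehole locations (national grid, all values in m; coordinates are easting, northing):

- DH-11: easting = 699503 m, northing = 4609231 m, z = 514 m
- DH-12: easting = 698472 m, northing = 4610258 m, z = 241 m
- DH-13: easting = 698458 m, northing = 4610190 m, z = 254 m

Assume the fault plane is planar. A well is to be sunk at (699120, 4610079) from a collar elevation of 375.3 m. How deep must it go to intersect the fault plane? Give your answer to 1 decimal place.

Let the plane be z = a·easting + b·northing + c.
DH-12−DH-11: −1031a + 1027b = −273;  DH-13−DH-11: −1045a + 959b = −260.
Solving gives a = 0.061702531, b = −0.203879933.
Then c = 514 − a·699503 − b·4609231 = 897082.60.
At (699120, 4610079): z_contact = 43137.47 − 939902.60 + 897082.60 = 317.48 m.
Depth below ground = 375.3 − 317.48 = 57.8 m.

57.8 m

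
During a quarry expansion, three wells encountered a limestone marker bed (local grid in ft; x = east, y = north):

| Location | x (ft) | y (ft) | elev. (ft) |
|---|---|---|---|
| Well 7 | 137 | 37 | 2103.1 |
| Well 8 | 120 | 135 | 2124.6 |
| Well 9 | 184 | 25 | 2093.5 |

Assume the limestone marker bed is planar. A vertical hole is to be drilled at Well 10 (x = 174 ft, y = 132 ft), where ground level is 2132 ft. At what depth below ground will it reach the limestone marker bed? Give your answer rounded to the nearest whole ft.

16 ft

Let the plane be z = a·x + b·y + c.
Well 8−Well 7: −17a + 98b = 21.5;  Well 9−Well 7: 47a − 12b = −9.6.
Solving gives a = −0.15511, b = 0.19248.
Then c = 2103.1 − a·137 − b·37 = 2117.23.
At (174, 132): z_contact = −27.0 + 25.4 + 2117.23 = 2115.6 ft.
Depth below ground = 2132 − 2115.6 = 16 ft.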